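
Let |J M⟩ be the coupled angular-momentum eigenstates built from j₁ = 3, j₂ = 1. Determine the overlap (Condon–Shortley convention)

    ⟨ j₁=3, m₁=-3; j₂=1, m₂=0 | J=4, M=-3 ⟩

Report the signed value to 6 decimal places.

triangle: 0!·6!·2!/9! = 1440/362880
(j±m)!: 0!·6!·1!·1!·1!·7! = 3628800
prefactor² = (2J+1)·Δ·N² = 129600
  k=0: +1/(0!·0!·6!·1!·0!·1!) = 1/720
Σ = 1/720  ⇒  CG² = 129600·1/720² = 1/4
CG = +√(1/4) = +0.500000

+0.500000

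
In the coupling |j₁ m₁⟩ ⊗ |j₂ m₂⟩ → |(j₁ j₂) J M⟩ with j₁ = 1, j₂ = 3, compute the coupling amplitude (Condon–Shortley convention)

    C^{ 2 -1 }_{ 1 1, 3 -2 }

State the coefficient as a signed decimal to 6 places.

+0.690066  (= +√(10/21))

√[5·2!0!4!/7! · 2!0!1!5!1!3!] = √(480/7)
  +(−1)^0/∏(0,2,0,1,0,3)! = 1/12  (running 1/12)
⟨..|..⟩ = √(480/7)·(1/12) = +0.690066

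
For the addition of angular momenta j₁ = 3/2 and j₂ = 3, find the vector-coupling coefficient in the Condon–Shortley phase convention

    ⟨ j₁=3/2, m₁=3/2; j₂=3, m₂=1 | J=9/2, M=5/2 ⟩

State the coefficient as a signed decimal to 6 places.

+√(5/12) = +0.645497

triangle: 0!*3!*6!/10! = 4320/3628800
(j±m)!: 3!*0!*4!*2!*7!*2! = 2903040
prefactor² = (2J+1)*Δ*N² = 34560
  k=0: +1/(0!*0!*0!*4!*3!*2!) = 1/288
Σ = 1/288  ⇒  CG² = 34560*1/288² = 5/12
CG = +√(5/12) = +0.645497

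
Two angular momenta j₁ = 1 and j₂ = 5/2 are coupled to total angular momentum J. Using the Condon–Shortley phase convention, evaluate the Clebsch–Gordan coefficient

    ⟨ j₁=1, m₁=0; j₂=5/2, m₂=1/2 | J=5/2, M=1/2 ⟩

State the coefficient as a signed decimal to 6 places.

√[6·1!1!4!/7! · 1!1!3!2!3!2!] = √(144/35)
  +(−1)^0/∏(0,1,1,3,0,1)! = 1/6  (running 1/6)
  +(−1)^1/∏(1,0,0,2,1,2)! = -1/4  (running -1/12)
⟨..|..⟩ = √(144/35)·(-1/12) = -0.169031

-0.169031  (= −√(1/35))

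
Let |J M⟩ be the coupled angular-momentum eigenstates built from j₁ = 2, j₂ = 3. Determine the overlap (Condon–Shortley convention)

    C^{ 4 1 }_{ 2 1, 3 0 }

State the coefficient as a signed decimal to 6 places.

triangle: 1!·3!·5!/10! = 720/3628800
(j±m)!: 3!·1!·3!·3!·5!·3! = 155520
prefactor² = (2J+1)·Δ·N² = 1944/7
  k=0: +1/(0!·1!·1!·3!·2!·2!) = 1/24
  k=1: −1/(1!·0!·0!·2!·3!·3!) = -1/72
Σ = 1/36  ⇒  CG² = 1944/7·1/36² = 3/14
CG = +√(3/14) = +0.462910

+0.462910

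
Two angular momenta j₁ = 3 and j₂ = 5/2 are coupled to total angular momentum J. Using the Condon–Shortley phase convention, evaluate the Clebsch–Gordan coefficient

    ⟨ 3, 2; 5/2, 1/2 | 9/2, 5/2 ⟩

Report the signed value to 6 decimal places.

+√(49/198) = +0.497468

triangle: 1!*5!*4!/11! = 2880/39916800
(j±m)!: 5!*1!*3!*2!*7!*2! = 14515200
prefactor² = (2J+1)*Δ*N² = 115200/11
  k=0: +1/(0!*1!*1!*3!*4!*1!) = 1/144
  k=1: −1/(1!*0!*0!*2!*5!*2!) = -1/480
Σ = 7/1440  ⇒  CG² = 115200/11*7/1440² = 49/198
CG = +√(49/198) = +0.497468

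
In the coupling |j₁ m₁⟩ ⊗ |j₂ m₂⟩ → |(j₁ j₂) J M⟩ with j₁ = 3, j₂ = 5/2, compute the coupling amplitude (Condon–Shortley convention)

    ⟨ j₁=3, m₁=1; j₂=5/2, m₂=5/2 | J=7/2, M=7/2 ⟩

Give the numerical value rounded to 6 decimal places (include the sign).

+0.471405  (= +√(2/9))

j₁+j₂−J=2  J+j₁−j₂=4  J−j₁+j₂=3  j₁+j₂+J+1=10
(j₁±m₁, j₂±m₂, J±M) = (4,2,5,0,7,0)
P² = 18432
sum k=2..2:
  [2] +1/288 = 1/288
S = 1/288
C² = P²·S² = 2/9 ; C = +0.471405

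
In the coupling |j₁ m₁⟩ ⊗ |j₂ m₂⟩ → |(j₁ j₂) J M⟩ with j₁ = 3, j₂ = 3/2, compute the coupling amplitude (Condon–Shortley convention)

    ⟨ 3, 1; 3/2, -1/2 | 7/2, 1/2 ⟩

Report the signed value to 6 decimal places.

+√(2/7) = +0.534522

triangle: 1!×5!×2!/9! = 240/362880
(j±m)!: 4!×2!×1!×2!×4!×3! = 13824
prefactor² = (2J+1)×Δ×N² = 512/7
  k=0: +1/(0!×1!×2!×1!×3!×1!) = 1/12
  k=1: −1/(1!×0!×1!×0!×4!×2!) = -1/48
Σ = 1/16  ⇒  CG² = 512/7×1/16² = 2/7
CG = +√(2/7) = +0.534522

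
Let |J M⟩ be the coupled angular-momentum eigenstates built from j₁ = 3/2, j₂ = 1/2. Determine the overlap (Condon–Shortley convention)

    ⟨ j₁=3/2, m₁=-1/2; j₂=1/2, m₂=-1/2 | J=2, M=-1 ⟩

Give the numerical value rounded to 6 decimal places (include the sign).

+0.866025

√[5·0!3!1!/5! · 1!2!0!1!1!3!] = √(3)
  +(−1)^0/∏(0,0,2,0,1,1)! = 1/2  (running 1/2)
⟨..|..⟩ = √(3)·(1/2) = +0.866025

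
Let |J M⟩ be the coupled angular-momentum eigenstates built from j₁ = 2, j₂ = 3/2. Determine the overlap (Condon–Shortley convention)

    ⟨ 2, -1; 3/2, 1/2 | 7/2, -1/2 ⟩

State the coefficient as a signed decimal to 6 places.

+0.585540

j₁+j₂−J=0  J+j₁−j₂=4  J−j₁+j₂=3  j₁+j₂+J+1=8
(j₁±m₁, j₂±m₂, J±M) = (1,3,2,1,3,4)
P² = 1728/35
sum k=0..0:
  [0] +1/12 = 1/12
S = 1/12
C² = P²·S² = 12/35 ; C = +0.585540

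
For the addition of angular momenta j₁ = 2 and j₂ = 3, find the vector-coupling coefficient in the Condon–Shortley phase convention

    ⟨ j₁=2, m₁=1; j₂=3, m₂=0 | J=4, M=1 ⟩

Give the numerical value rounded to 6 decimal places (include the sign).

√[9·1!3!5!/10! · 3!1!3!3!5!3!] = √(1944/7)
  +(−1)^0/∏(0,1,1,3,2,2)! = 1/24  (running 1/24)
  +(−1)^1/∏(1,0,0,2,3,3)! = -1/72  (running 1/36)
⟨..|..⟩ = √(1944/7)·(1/36) = +0.462910

+0.462910  (= +√(3/14))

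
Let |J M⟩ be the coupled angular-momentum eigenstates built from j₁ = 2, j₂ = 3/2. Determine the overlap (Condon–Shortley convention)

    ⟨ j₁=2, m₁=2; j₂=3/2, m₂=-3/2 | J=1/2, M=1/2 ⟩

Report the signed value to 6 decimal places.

+√(2/5) ≈ +0.632456

j₁+j₂−J=3  J+j₁−j₂=1  J−j₁+j₂=0  j₁+j₂+J+1=5
(j₁±m₁, j₂±m₂, J±M) = (4,0,0,3,1,0)
P² = 72/5
sum k=0..0:
  [0] +1/6 = 1/6
S = 1/6
C² = P²·S² = 2/5 ; C = +0.632456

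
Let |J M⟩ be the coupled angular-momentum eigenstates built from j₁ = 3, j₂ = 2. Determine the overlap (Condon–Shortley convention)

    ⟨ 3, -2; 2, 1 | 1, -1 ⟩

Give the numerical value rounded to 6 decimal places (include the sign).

−√(2/7) ≈ -0.534522

√[3·4!2!0!/7! · 1!5!3!1!0!2!] = √(288/7)
  +(−1)^3/∏(3,1,2,0,0,0)! = -1/12  (running -1/12)
⟨..|..⟩ = √(288/7)·(-1/12) = -0.534522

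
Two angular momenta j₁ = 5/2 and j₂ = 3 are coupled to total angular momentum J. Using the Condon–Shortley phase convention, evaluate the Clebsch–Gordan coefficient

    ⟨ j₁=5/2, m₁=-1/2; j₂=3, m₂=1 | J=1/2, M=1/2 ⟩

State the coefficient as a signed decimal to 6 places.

−√(4/21) ≈ -0.436436

j₁+j₂−J=5  J+j₁−j₂=0  J−j₁+j₂=1  j₁+j₂+J+1=7
(j₁±m₁, j₂±m₂, J±M) = (2,3,4,2,1,0)
P² = 192/7
sum k=3..3:
  [3] −1/12 = -1/12
S = -1/12
C² = P²·S² = 4/21 ; C = -0.436436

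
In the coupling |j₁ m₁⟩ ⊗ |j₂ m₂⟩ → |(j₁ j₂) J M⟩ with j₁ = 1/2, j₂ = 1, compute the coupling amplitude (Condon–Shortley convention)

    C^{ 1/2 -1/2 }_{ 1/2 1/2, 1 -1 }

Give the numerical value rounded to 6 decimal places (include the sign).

triangle: 1!·0!·1!/3! = 1/6
(j±m)!: 1!·0!·0!·2!·0!·1! = 2
prefactor² = (2J+1)·Δ·N² = 2/3
  k=0: +1/(0!·1!·0!·0!·0!·1!) = 1
Σ = 1  ⇒  CG² = 2/3·1² = 2/3
CG = +√(2/3) = +0.816497

+0.816497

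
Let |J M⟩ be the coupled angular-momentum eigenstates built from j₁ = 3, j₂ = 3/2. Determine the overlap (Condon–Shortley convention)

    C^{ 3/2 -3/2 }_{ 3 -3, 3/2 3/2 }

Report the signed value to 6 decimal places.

-0.755929

√[4·3!3!0!/7! · 0!6!3!0!0!3!] = √(5184/7)
  +(−1)^3/∏(3,0,3,0,0,0)! = -1/36  (running -1/36)
⟨..|..⟩ = √(5184/7)·(-1/36) = -0.755929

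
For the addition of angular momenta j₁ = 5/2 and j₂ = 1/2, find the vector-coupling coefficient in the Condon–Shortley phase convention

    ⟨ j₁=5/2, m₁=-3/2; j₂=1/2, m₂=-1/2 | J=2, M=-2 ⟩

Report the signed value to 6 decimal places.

√[5·1!4!0!/6! · 1!4!0!1!0!4!] = √(96)
  +(−1)^0/∏(0,1,4,0,0,0)! = 1/24  (running 1/24)
⟨..|..⟩ = √(96)·(1/24) = +0.408248

+√(1/6) ≈ +0.408248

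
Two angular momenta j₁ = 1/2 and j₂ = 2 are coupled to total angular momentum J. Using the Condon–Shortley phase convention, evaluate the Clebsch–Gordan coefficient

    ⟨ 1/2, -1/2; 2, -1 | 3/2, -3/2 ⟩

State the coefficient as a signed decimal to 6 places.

−√(1/5) ≈ -0.447214

√[4·1!0!3!/5! · 0!1!1!3!0!3!] = √(36/5)
  +(−1)^1/∏(1,0,0,0,0,3)! = -1/6  (running -1/6)
⟨..|..⟩ = √(36/5)·(-1/6) = -0.447214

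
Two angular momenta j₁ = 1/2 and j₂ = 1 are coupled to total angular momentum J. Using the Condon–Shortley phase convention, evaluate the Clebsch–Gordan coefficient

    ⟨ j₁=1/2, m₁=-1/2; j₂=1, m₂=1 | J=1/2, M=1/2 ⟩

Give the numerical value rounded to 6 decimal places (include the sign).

-0.816497  (= −√(2/3))

j₁+j₂−J=1  J+j₁−j₂=0  J−j₁+j₂=1  j₁+j₂+J+1=3
(j₁±m₁, j₂±m₂, J±M) = (0,1,2,0,1,0)
P² = 2/3
sum k=1..1:
  [1] −1/1 = -1
S = -1
C² = P²·S² = 2/3 ; C = -0.816497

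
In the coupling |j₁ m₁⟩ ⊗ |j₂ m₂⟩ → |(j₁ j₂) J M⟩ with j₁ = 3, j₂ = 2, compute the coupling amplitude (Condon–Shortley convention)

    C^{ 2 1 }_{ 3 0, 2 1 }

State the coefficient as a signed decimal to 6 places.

j₁+j₂−J=3  J+j₁−j₂=3  J−j₁+j₂=1  j₁+j₂+J+1=8
(j₁±m₁, j₂±m₂, J±M) = (3,3,3,1,3,1)
P² = 81/14
sum k=2..3:
  [2] +1/4 = 1/4
  [3] −1/36 = -1/36
S = 2/9
C² = P²·S² = 2/7 ; C = +0.534522

+√(2/7) = +0.534522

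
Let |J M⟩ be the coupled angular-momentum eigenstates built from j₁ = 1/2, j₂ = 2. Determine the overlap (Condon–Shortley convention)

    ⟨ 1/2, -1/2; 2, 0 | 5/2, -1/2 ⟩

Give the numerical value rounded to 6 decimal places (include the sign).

+√(3/5) ≈ +0.774597

j₁+j₂−J=0  J+j₁−j₂=1  J−j₁+j₂=4  j₁+j₂+J+1=6
(j₁±m₁, j₂±m₂, J±M) = (0,1,2,2,2,3)
P² = 48/5
sum k=0..0:
  [0] +1/4 = 1/4
S = 1/4
C² = P²·S² = 3/5 ; C = +0.774597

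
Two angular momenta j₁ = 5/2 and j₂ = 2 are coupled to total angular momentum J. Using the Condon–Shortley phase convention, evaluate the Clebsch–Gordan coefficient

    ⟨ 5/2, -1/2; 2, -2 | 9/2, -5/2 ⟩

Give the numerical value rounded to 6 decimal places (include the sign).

+√(5/18) ≈ +0.527046

√[10·0!5!4!/10! · 2!3!0!4!2!7!] = √(23040)
  +(−1)^0/∏(0,0,3,0,2,4)! = 1/288  (running 1/288)
⟨..|..⟩ = √(23040)·(1/288) = +0.527046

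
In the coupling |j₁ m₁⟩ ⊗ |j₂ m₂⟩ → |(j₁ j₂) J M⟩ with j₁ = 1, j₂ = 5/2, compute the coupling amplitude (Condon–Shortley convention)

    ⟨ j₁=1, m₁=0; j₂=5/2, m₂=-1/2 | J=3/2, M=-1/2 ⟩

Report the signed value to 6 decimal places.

triangle: 2!·0!·3!/6! = 12/720
(j±m)!: 1!·1!·2!·3!·1!·2! = 24
prefactor² = (2J+1)·Δ·N² = 8/5
  k=1: −1/(1!·1!·0!·1!·0!·2!) = -1/2
Σ = -1/2  ⇒  CG² = 8/5·(-1/2)² = 2/5
CG = −√(2/5) = -0.632456

-0.632456  (= −√(2/5))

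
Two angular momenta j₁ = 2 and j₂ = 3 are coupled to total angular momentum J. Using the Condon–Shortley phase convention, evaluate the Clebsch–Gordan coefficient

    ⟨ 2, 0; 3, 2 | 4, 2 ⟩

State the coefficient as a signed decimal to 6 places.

√[9·1!3!5!/10! · 2!2!5!1!6!2!] = √(8640/7)
  +(−1)^0/∏(0,1,2,5,1,0)! = 1/240  (running 1/240)
  +(−1)^1/∏(1,0,1,4,2,1)! = -1/48  (running -1/60)
⟨..|..⟩ = √(8640/7)·(-1/60) = -0.585540

−√(12/35) = -0.585540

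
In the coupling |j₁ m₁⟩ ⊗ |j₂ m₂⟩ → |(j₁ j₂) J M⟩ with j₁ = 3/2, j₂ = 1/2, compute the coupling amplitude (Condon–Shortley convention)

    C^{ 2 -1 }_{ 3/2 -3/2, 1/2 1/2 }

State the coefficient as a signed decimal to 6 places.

+0.500000

√[5·0!3!1!/5! · 0!3!1!0!1!3!] = √(9)
  +(−1)^0/∏(0,0,3,1,0,0)! = 1/6  (running 1/6)
⟨..|..⟩ = √(9)·(1/6) = +0.500000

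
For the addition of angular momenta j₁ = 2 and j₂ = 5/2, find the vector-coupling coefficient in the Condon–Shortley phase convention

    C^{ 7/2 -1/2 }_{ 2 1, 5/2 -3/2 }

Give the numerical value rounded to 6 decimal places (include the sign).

+√(121/315) = +0.619780

triangle: 1!×3!×4!/9! = 144/362880
(j±m)!: 3!×1!×1!×4!×3!×4! = 20736
prefactor² = (2J+1)×Δ×N² = 2304/35
  k=0: +1/(0!×1!×1!×1!×2!×3!) = 1/12
  k=1: −1/(1!×0!×0!×0!×3!×4!) = -1/144
Σ = 11/144  ⇒  CG² = 2304/35×11/144² = 121/315
CG = +√(121/315) = +0.619780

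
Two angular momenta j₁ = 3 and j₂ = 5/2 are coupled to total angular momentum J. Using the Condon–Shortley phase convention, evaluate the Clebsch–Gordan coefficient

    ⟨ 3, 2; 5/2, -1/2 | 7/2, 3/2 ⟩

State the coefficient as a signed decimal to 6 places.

+0.308607  (= +√(2/21))

j₁+j₂−J=2  J+j₁−j₂=4  J−j₁+j₂=3  j₁+j₂+J+1=10
(j₁±m₁, j₂±m₂, J±M) = (5,1,2,3,5,2)
P² = 1536/7
sum k=0..1:
  [0] +1/24 = 1/24
  [1] −1/48 = -1/48
S = 1/48
C² = P²·S² = 2/21 ; C = +0.308607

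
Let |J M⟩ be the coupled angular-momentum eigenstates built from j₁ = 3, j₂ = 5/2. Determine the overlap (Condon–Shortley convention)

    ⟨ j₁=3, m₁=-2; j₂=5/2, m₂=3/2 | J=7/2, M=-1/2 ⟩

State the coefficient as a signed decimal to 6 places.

triangle: 2!×4!×3!/10! = 288/3628800
(j±m)!: 1!×5!×4!×1!×3!×4! = 414720
prefactor² = (2J+1)×Δ×N² = 9216/35
  k=1: −1/(1!×1!×4!×3!×0!×0!) = -1/144
  k=2: +1/(2!×0!×3!×2!×1!×1!) = 1/24
Σ = 5/144  ⇒  CG² = 9216/35×5/144² = 20/63
CG = +√(20/63) = +0.563436

+0.563436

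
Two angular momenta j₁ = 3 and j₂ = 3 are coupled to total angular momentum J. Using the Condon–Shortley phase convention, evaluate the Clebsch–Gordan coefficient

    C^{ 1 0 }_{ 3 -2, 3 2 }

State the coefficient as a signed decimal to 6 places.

+0.377964  (= +√(1/7))

√[3·5!1!1!/8! · 1!5!5!1!1!1!] = √(900/7)
  +(−1)^4/∏(4,1,1,1,0,0)! = 1/24  (running 1/24)
  +(−1)^5/∏(5,0,0,0,1,1)! = -1/120  (running 1/30)
⟨..|..⟩ = √(900/7)·(1/30) = +0.377964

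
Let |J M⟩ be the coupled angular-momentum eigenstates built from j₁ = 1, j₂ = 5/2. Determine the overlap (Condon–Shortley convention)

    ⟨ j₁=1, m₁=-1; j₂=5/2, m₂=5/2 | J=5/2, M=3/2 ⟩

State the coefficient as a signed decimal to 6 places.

-0.534522  (= −√(2/7))

j₁+j₂−J=1  J+j₁−j₂=1  J−j₁+j₂=4  j₁+j₂+J+1=7
(j₁±m₁, j₂±m₂, J±M) = (0,2,5,0,4,1)
P² = 1152/7
sum k=1..1:
  [1] −1/24 = -1/24
S = -1/24
C² = P²·S² = 2/7 ; C = -0.534522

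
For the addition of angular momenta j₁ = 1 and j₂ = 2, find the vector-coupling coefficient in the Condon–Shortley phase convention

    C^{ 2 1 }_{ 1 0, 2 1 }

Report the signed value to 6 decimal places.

-0.408248

j₁+j₂−J=1  J+j₁−j₂=1  J−j₁+j₂=3  j₁+j₂+J+1=6
(j₁±m₁, j₂±m₂, J±M) = (1,1,3,1,3,1)
P² = 3/2
sum k=0..1:
  [0] +1/6 = 1/6
  [1] −1/2 = -1/2
S = -1/3
C² = P²·S² = 1/6 ; C = -0.408248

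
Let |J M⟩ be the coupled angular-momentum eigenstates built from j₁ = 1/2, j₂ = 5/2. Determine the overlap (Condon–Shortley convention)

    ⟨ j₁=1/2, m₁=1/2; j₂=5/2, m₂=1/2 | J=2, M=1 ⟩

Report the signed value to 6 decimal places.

+0.577350  (= +√(1/3))

√[5·1!0!4!/6! · 1!0!3!2!3!1!] = √(12)
  +(−1)^0/∏(0,1,0,3,0,1)! = 1/6  (running 1/6)
⟨..|..⟩ = √(12)·(1/6) = +0.577350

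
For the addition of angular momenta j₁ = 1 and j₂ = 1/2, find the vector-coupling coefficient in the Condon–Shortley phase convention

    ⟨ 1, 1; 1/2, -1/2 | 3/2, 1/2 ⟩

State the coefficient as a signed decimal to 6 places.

triangle: 0!·2!·1!/4! = 2/24
(j±m)!: 2!·0!·0!·1!·2!·1! = 4
prefactor² = (2J+1)·Δ·N² = 4/3
  k=0: +1/(0!·0!·0!·0!·2!·1!) = 1/2
Σ = 1/2  ⇒  CG² = 4/3·1/2² = 1/3
CG = +√(1/3) = +0.577350

+0.577350  (= +√(1/3))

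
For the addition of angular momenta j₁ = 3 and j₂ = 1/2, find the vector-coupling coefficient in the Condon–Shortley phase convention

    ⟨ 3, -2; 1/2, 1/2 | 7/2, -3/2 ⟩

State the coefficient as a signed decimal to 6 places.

+0.534522

j₁+j₂−J=0  J+j₁−j₂=6  J−j₁+j₂=1  j₁+j₂+J+1=8
(j₁±m₁, j₂±m₂, J±M) = (1,5,1,0,2,5)
P² = 28800/7
sum k=0..0:
  [0] +1/120 = 1/120
S = 1/120
C² = P²·S² = 2/7 ; C = +0.534522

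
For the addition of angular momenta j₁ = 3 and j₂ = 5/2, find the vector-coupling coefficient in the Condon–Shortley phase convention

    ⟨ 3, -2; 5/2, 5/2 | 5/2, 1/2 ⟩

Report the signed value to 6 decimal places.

−√(5/14) ≈ -0.597614

j₁+j₂−J=3  J+j₁−j₂=3  J−j₁+j₂=2  j₁+j₂+J+1=9
(j₁±m₁, j₂±m₂, J±M) = (1,5,5,0,3,2)
P² = 1440/7
sum k=3..3:
  [3] −1/24 = -1/24
S = -1/24
C² = P²·S² = 5/14 ; C = -0.597614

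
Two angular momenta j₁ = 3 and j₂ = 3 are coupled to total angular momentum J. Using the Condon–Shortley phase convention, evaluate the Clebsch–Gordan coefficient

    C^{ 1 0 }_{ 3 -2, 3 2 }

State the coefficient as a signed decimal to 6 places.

√[3·5!1!1!/8! · 1!5!5!1!1!1!] = √(900/7)
  +(−1)^4/∏(4,1,1,1,0,0)! = 1/24  (running 1/24)
  +(−1)^5/∏(5,0,0,0,1,1)! = -1/120  (running 1/30)
⟨..|..⟩ = √(900/7)·(1/30) = +0.377964

+√(1/7) ≈ +0.377964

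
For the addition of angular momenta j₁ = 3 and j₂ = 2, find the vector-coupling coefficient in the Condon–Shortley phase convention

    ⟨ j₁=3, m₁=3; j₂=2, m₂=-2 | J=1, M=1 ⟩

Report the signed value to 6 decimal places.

+√(3/7) = +0.654654

triangle: 4!·2!·0!/7! = 48/5040
(j±m)!: 6!·0!·0!·4!·2!·0! = 34560
prefactor² = (2J+1)·Δ·N² = 6912/7
  k=0: +1/(0!·4!·0!·0!·2!·0!) = 1/48
Σ = 1/48  ⇒  CG² = 6912/7·1/48² = 3/7
CG = +√(3/7) = +0.654654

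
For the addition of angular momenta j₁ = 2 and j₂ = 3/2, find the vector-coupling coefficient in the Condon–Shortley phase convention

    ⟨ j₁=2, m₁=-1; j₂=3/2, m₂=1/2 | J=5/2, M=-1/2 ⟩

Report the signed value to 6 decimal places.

j₁+j₂−J=1  J+j₁−j₂=3  J−j₁+j₂=2  j₁+j₂+J+1=7
(j₁±m₁, j₂±m₂, J±M) = (1,3,2,1,2,3)
P² = 72/35
sum k=0..1:
  [0] +1/12 = 1/12
  [1] −1/2 = -1/2
S = -5/12
C² = P²·S² = 5/14 ; C = -0.597614

−√(5/14) = -0.597614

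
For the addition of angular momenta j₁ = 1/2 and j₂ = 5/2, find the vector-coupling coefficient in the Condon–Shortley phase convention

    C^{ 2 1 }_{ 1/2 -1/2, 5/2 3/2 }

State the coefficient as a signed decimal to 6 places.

j₁+j₂−J=1  J+j₁−j₂=0  J−j₁+j₂=4  j₁+j₂+J+1=6
(j₁±m₁, j₂±m₂, J±M) = (0,1,4,1,3,1)
P² = 24
sum k=1..1:
  [1] −1/6 = -1/6
S = -1/6
C² = P²·S² = 2/3 ; C = -0.816497

−√(2/3) ≈ -0.816497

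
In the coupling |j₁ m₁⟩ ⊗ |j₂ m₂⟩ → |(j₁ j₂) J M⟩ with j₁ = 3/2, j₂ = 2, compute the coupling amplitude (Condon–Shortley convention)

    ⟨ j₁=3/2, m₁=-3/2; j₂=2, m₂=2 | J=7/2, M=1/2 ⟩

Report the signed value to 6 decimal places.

triangle: 0!*3!*4!/8! = 144/40320
(j±m)!: 0!*3!*4!*0!*4!*3! = 20736
prefactor² = (2J+1)*Δ*N² = 20736/35
  k=0: +1/(0!*0!*3!*4!*0!*0!) = 1/144
Σ = 1/144  ⇒  CG² = 20736/35*1/144² = 1/35
CG = +√(1/35) = +0.169031

+0.169031  (= +√(1/35))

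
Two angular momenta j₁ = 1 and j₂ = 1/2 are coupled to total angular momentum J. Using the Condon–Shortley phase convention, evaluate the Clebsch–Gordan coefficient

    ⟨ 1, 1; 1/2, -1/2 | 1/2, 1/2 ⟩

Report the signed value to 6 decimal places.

+0.816497

j₁+j₂−J=1  J+j₁−j₂=1  J−j₁+j₂=0  j₁+j₂+J+1=3
(j₁±m₁, j₂±m₂, J±M) = (2,0,0,1,1,0)
P² = 2/3
sum k=0..0:
  [0] +1/1 = 1
S = 1
C² = P²·S² = 2/3 ; C = +0.816497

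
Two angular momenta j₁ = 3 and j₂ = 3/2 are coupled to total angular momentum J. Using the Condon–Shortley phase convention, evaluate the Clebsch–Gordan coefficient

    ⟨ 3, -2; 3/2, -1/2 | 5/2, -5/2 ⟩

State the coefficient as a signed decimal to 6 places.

−√(5/14) = -0.597614

j₁+j₂−J=2  J+j₁−j₂=4  J−j₁+j₂=1  j₁+j₂+J+1=8
(j₁±m₁, j₂±m₂, J±M) = (1,5,1,2,0,5)
P² = 1440/7
sum k=1..1:
  [1] −1/24 = -1/24
S = -1/24
C² = P²·S² = 5/14 ; C = -0.597614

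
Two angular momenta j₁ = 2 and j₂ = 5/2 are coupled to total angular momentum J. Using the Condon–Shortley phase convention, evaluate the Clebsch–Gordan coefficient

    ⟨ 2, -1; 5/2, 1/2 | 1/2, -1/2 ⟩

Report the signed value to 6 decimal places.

√[2·4!0!1!/6! · 1!3!3!2!0!1!] = √(24/5)
  +(−1)^3/∏(3,1,0,0,0,1)! = -1/6  (running -1/6)
⟨..|..⟩ = √(24/5)·(-1/6) = -0.365148

-0.365148  (= −√(2/15))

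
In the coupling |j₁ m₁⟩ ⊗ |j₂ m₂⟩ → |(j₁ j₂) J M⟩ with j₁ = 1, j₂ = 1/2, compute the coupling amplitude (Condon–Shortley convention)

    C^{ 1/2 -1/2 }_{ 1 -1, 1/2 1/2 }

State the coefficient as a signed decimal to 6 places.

√[2·1!1!0!/3! · 0!2!1!0!0!1!] = √(2/3)
  +(−1)^1/∏(1,0,1,0,0,0)! = -1  (running -1)
⟨..|..⟩ = √(2/3)·(-1) = -0.816497

-0.816497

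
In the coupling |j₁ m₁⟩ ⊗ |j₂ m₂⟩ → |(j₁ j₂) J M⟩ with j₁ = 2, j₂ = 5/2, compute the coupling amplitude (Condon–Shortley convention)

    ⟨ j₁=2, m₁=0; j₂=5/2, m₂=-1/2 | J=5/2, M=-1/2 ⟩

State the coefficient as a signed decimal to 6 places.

√[6·2!2!3!/8! · 2!2!2!3!2!3!] = √(72/35)
  +(−1)^0/∏(0,2,2,2,0,1)! = 1/8  (running 1/8)
  +(−1)^1/∏(1,1,1,1,1,2)! = -1/2  (running -3/8)
  +(−1)^2/∏(2,0,0,0,2,3)! = 1/24  (running -1/3)
⟨..|..⟩ = √(72/35)·(-1/3) = -0.478091

−√(8/35) = -0.478091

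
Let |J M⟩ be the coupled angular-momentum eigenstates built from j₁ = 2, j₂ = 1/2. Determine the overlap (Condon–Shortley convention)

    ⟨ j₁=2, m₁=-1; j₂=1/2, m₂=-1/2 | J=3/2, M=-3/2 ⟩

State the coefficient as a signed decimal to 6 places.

+0.447214

j₁+j₂−J=1  J+j₁−j₂=3  J−j₁+j₂=0  j₁+j₂+J+1=5
(j₁±m₁, j₂±m₂, J±M) = (1,3,0,1,0,3)
P² = 36/5
sum k=0..0:
  [0] +1/6 = 1/6
S = 1/6
C² = P²·S² = 1/5 ; C = +0.447214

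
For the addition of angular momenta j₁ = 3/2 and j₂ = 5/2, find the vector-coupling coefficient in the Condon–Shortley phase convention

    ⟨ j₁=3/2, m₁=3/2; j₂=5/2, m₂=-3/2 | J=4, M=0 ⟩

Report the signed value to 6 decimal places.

+√(1/14) = +0.267261

j₁+j₂−J=0  J+j₁−j₂=3  J−j₁+j₂=5  j₁+j₂+J+1=9
(j₁±m₁, j₂±m₂, J±M) = (3,0,1,4,4,4)
P² = 10368/7
sum k=0..0:
  [0] +1/144 = 1/144
S = 1/144
C² = P²·S² = 1/14 ; C = +0.267261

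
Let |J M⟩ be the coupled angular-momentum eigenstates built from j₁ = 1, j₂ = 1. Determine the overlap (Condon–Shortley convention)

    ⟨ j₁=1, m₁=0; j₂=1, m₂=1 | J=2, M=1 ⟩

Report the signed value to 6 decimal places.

+0.707107  (= +√(1/2))

j₁+j₂−J=0  J+j₁−j₂=2  J−j₁+j₂=2  j₁+j₂+J+1=5
(j₁±m₁, j₂±m₂, J±M) = (1,1,2,0,3,1)
P² = 2
sum k=0..0:
  [0] +1/2 = 1/2
S = 1/2
C² = P²·S² = 1/2 ; C = +0.707107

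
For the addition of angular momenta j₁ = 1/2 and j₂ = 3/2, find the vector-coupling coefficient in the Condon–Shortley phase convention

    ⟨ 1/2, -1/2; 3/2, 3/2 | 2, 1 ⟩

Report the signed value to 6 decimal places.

+√(1/4) = +0.500000

triangle: 0!*1!*3!/5! = 6/120
(j±m)!: 0!*1!*3!*0!*3!*1! = 36
prefactor² = (2J+1)*Δ*N² = 9
  k=0: +1/(0!*0!*1!*3!*0!*0!) = 1/6
Σ = 1/6  ⇒  CG² = 9*1/6² = 1/4
CG = +√(1/4) = +0.500000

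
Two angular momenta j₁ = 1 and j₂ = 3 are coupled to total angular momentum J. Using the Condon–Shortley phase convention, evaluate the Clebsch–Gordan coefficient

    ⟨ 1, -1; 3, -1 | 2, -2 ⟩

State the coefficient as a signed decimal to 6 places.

+√(1/21) = +0.218218

triangle: 2!*0!*4!/7! = 48/5040
(j±m)!: 0!*2!*2!*4!*0!*4! = 2304
prefactor² = (2J+1)*Δ*N² = 768/7
  k=2: +1/(2!*0!*0!*0!*0!*4!) = 1/48
Σ = 1/48  ⇒  CG² = 768/7*1/48² = 1/21
CG = +√(1/21) = +0.218218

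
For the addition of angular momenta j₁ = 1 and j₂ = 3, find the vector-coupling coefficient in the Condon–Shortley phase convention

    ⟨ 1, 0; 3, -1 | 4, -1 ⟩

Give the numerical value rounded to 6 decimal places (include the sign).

triangle: 0!*2!*6!/9! = 1440/362880
(j±m)!: 1!*1!*2!*4!*3!*5! = 34560
prefactor² = (2J+1)*Δ*N² = 8640/7
  k=0: +1/(0!*0!*1!*2!*1!*4!) = 1/48
Σ = 1/48  ⇒  CG² = 8640/7*1/48² = 15/28
CG = +√(15/28) = +0.731925

+√(15/28) = +0.731925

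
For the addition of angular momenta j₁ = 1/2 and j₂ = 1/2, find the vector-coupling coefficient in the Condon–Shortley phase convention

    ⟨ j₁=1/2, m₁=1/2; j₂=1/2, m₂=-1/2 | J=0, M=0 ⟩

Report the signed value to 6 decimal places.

+√(1/2) = +0.707107

√[1·1!0!0!/2! · 1!0!0!1!0!0!] = √(1/2)
  +(−1)^0/∏(0,1,0,0,0,0)! = 1  (running 1)
⟨..|..⟩ = √(1/2)·(1) = +0.707107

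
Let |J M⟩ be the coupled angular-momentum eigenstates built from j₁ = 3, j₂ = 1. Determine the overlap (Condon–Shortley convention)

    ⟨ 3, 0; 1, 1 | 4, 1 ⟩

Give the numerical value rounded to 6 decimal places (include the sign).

+0.597614

√[9·0!6!2!/9! · 3!3!2!0!5!3!] = √(12960/7)
  +(−1)^0/∏(0,0,3,2,3,0)! = 1/72  (running 1/72)
⟨..|..⟩ = √(12960/7)·(1/72) = +0.597614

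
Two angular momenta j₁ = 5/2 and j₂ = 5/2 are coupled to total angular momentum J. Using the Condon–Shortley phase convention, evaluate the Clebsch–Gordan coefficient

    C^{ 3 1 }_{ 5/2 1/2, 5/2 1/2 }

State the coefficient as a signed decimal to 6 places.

-0.516398

j₁+j₂−J=2  J+j₁−j₂=3  J−j₁+j₂=3  j₁+j₂+J+1=9
(j₁±m₁, j₂±m₂, J±M) = (3,2,3,2,4,2)
P² = 48/5
sum k=0..2:
  [0] +1/24 = 1/24
  [1] −1/4 = -1/4
  [2] +1/24 = 1/24
S = -1/6
C² = P²·S² = 4/15 ; C = -0.516398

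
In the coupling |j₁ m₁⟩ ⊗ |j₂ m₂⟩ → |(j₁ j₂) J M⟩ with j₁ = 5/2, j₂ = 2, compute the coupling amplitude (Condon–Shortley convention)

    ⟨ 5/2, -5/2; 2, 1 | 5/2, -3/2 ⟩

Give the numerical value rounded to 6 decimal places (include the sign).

triangle: 2!×3!×2!/8! = 24/40320
(j±m)!: 0!×5!×3!×1!×1!×4! = 17280
prefactor² = (2J+1)×Δ×N² = 432/7
  k=2: +1/(2!×0!×3!×1!×0!×1!) = 1/12
Σ = 1/12  ⇒  CG² = 432/7×1/12² = 3/7
CG = +√(3/7) = +0.654654

+√(3/7) ≈ +0.654654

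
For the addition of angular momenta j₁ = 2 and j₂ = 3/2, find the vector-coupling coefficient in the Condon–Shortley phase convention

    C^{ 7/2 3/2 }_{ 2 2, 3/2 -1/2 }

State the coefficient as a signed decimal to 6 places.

+√(1/7) ≈ +0.377964

triangle: 0!×4!×3!/8! = 144/40320
(j±m)!: 4!×0!×1!×2!×5!×2! = 11520
prefactor² = (2J+1)×Δ×N² = 2304/7
  k=0: +1/(0!×0!×0!×1!×4!×2!) = 1/48
Σ = 1/48  ⇒  CG² = 2304/7×1/48² = 1/7
CG = +√(1/7) = +0.377964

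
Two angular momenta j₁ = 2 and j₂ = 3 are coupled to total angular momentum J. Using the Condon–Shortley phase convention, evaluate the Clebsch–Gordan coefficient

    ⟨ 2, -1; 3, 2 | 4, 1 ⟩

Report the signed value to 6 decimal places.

−√(7/20) = -0.591608

triangle: 1!×3!×5!/10! = 720/3628800
(j±m)!: 1!×3!×5!×1!×5!×3! = 518400
prefactor² = (2J+1)×Δ×N² = 6480/7
  k=0: +1/(0!×1!×3!×5!×0!×0!) = 1/720
  k=1: −1/(1!×0!×2!×4!×1!×1!) = -1/48
Σ = -7/360  ⇒  CG² = 6480/7×(-7/360)² = 7/20
CG = −√(7/20) = -0.591608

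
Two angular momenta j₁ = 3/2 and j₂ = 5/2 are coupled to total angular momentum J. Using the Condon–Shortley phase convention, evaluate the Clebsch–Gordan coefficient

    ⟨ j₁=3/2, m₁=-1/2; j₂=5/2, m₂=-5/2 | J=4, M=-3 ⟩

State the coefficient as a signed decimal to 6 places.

j₁+j₂−J=0  J+j₁−j₂=3  J−j₁+j₂=5  j₁+j₂+J+1=9
(j₁±m₁, j₂±m₂, J±M) = (1,2,0,5,1,7)
P² = 21600
sum k=0..0:
  [0] +1/240 = 1/240
S = 1/240
C² = P²·S² = 3/8 ; C = +0.612372

+0.612372  (= +√(3/8))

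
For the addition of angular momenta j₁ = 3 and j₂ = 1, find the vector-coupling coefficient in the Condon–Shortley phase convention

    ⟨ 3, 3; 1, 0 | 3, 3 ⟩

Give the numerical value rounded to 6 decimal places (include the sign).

+√(3/4) ≈ +0.866025

triangle: 1!*5!*1!/8! = 120/40320
(j±m)!: 6!*0!*1!*1!*6!*0! = 518400
prefactor² = (2J+1)*Δ*N² = 10800
  k=0: +1/(0!*1!*0!*1!*5!*0!) = 1/120
Σ = 1/120  ⇒  CG² = 10800*1/120² = 3/4
CG = +√(3/4) = +0.866025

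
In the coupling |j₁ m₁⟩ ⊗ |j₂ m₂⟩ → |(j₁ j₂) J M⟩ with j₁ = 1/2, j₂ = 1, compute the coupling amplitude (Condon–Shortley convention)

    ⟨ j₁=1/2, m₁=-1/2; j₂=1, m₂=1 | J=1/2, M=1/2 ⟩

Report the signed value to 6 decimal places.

j₁+j₂−J=1  J+j₁−j₂=0  J−j₁+j₂=1  j₁+j₂+J+1=3
(j₁±m₁, j₂±m₂, J±M) = (0,1,2,0,1,0)
P² = 2/3
sum k=1..1:
  [1] −1/1 = -1
S = -1
C² = P²·S² = 2/3 ; C = -0.816497

-0.816497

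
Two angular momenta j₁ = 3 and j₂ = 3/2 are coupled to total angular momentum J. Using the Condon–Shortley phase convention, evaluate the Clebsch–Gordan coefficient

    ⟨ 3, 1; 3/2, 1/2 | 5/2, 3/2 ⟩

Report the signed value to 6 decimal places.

triangle: 2!×4!×1!/8! = 48/40320
(j±m)!: 4!×2!×2!×1!×4!×1! = 2304
prefactor² = (2J+1)×Δ×N² = 576/35
  k=1: −1/(1!×1!×1!×1!×3!×0!) = -1/6
  k=2: +1/(2!×0!×0!×0!×4!×1!) = 1/48
Σ = -7/48  ⇒  CG² = 576/35×(-7/48)² = 7/20
CG = −√(7/20) = -0.591608

-0.591608  (= −√(7/20))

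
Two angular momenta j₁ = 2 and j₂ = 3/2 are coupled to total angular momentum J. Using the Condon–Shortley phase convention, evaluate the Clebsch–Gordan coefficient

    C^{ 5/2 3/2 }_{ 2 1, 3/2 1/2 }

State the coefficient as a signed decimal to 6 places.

+0.169031  (= +√(1/35))

√[6·1!3!2!/7! · 3!1!2!1!4!1!] = √(144/35)
  +(−1)^0/∏(0,1,1,2,2,0)! = 1/4  (running 1/4)
  +(−1)^1/∏(1,0,0,1,3,1)! = -1/6  (running 1/12)
⟨..|..⟩ = √(144/35)·(1/12) = +0.169031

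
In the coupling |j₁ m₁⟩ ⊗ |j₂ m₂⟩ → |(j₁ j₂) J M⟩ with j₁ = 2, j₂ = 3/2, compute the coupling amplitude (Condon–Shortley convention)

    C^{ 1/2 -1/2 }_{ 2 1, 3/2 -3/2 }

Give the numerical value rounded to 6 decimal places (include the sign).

j₁+j₂−J=3  J+j₁−j₂=1  J−j₁+j₂=0  j₁+j₂+J+1=5
(j₁±m₁, j₂±m₂, J±M) = (3,1,0,3,0,1)
P² = 18/5
sum k=0..0:
  [0] +1/6 = 1/6
S = 1/6
C² = P²·S² = 1/10 ; C = +0.316228

+√(1/10) ≈ +0.316228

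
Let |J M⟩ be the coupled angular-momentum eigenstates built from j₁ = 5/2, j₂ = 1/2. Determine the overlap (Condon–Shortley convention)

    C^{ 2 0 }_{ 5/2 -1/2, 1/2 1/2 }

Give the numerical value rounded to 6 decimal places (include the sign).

triangle: 1!*4!*0!/6! = 24/720
(j±m)!: 2!*3!*1!*0!*2!*2! = 48
prefactor² = (2J+1)*Δ*N² = 8
  k=1: −1/(1!*0!*2!*0!*2!*0!) = -1/4
Σ = -1/4  ⇒  CG² = 8*(-1/4)² = 1/2
CG = −√(1/2) = -0.707107

−√(1/2) = -0.707107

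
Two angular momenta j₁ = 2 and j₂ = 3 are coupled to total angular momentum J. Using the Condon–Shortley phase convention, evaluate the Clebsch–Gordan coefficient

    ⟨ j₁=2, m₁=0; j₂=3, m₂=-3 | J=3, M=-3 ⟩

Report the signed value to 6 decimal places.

j₁+j₂−J=2  J+j₁−j₂=2  J−j₁+j₂=4  j₁+j₂+J+1=9
(j₁±m₁, j₂±m₂, J±M) = (2,2,0,6,0,6)
P² = 3840
sum k=0..0:
  [0] +1/96 = 1/96
S = 1/96
C² = P²·S² = 5/12 ; C = +0.645497

+0.645497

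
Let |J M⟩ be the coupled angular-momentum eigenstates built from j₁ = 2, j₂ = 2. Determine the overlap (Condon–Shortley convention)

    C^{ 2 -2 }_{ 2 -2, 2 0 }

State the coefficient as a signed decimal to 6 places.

+√(2/7) ≈ +0.534522

triangle: 2!·2!·2!/7! = 8/5040
(j±m)!: 0!·4!·2!·2!·0!·4! = 2304
prefactor² = (2J+1)·Δ·N² = 128/7
  k=2: +1/(2!·0!·2!·0!·0!·2!) = 1/8
Σ = 1/8  ⇒  CG² = 128/7·1/8² = 2/7
CG = +√(2/7) = +0.534522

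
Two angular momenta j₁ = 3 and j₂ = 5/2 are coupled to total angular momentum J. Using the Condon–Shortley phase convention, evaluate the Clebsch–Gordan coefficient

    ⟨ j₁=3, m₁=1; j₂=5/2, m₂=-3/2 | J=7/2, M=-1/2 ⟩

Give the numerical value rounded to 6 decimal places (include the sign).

+√(8/63) = +0.356348

triangle: 2!·4!·3!/10! = 288/3628800
(j±m)!: 4!·2!·1!·4!·3!·4! = 165888
prefactor² = (2J+1)·Δ·N² = 18432/175
  k=0: +1/(0!·2!·2!·1!·2!·2!) = 1/16
  k=1: −1/(1!·1!·1!·0!·3!·3!) = -1/36
Σ = 5/144  ⇒  CG² = 18432/175·5/144² = 8/63
CG = +√(8/63) = +0.356348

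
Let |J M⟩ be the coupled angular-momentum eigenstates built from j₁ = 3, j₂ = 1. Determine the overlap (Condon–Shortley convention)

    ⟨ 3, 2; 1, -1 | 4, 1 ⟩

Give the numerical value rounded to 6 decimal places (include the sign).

+0.327327

√[9·0!6!2!/9! · 5!1!0!2!5!3!] = √(43200/7)
  +(−1)^0/∏(0,0,1,0,5,2)! = 1/240  (running 1/240)
⟨..|..⟩ = √(43200/7)·(1/240) = +0.327327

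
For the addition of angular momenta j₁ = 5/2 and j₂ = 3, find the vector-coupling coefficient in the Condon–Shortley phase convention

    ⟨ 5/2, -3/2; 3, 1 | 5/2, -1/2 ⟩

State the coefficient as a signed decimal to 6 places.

√[6·3!2!3!/9! · 1!4!4!2!2!3!] = √(576/35)
  +(−1)^2/∏(2,1,2,2,0,1)! = 1/8  (running 1/8)
  +(−1)^3/∏(3,0,1,1,1,2)! = -1/12  (running 1/24)
⟨..|..⟩ = √(576/35)·(1/24) = +0.169031

+0.169031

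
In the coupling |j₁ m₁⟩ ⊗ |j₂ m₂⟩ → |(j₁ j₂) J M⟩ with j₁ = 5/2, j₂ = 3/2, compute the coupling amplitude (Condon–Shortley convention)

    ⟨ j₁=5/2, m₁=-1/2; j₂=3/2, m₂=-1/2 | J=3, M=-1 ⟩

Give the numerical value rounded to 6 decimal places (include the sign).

triangle: 1!*4!*2!/8! = 48/40320
(j±m)!: 2!*3!*1!*2!*2!*4! = 1152
prefactor² = (2J+1)*Δ*N² = 48/5
  k=0: +1/(0!*1!*3!*1!*1!*1!) = 1/6
  k=1: −1/(1!*0!*2!*0!*2!*2!) = -1/8
Σ = 1/24  ⇒  CG² = 48/5*1/24² = 1/60
CG = +√(1/60) = +0.129099

+√(1/60) ≈ +0.129099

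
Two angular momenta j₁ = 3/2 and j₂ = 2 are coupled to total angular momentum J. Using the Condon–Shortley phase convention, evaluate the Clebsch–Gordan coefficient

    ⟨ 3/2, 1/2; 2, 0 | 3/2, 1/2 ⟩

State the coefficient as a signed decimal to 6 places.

√[4·2!1!2!/6! · 2!1!2!2!2!1!] = √(16/45)
  +(−1)^0/∏(0,2,1,2,0,0)! = 1/4  (running 1/4)
  +(−1)^1/∏(1,1,0,1,1,1)! = -1  (running -3/4)
⟨..|..⟩ = √(16/45)·(-3/4) = -0.447214

−√(1/5) ≈ -0.447214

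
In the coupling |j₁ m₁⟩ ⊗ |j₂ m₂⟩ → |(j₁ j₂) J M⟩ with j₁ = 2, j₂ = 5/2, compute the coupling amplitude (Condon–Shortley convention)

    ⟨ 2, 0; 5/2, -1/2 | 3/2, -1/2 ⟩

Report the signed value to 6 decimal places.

-0.239046

j₁+j₂−J=3  J+j₁−j₂=1  J−j₁+j₂=2  j₁+j₂+J+1=7
(j₁±m₁, j₂±m₂, J±M) = (2,2,2,3,1,2)
P² = 32/35
sum k=1..2:
  [1] −1/2 = -1/2
  [2] +1/4 = 1/4
S = -1/4
C² = P²·S² = 2/35 ; C = -0.239046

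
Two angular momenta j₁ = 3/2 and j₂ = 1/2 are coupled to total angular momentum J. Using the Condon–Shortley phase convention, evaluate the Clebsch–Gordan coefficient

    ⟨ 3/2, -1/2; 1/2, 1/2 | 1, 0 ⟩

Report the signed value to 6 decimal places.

-0.707107

triangle: 1!×2!×0!/4! = 2/24
(j±m)!: 1!×2!×1!×0!×1!×1! = 2
prefactor² = (2J+1)×Δ×N² = 1/2
  k=1: −1/(1!×0!×1!×0!×1!×0!) = -1
Σ = -1  ⇒  CG² = 1/2×(-1)² = 1/2
CG = −√(1/2) = -0.707107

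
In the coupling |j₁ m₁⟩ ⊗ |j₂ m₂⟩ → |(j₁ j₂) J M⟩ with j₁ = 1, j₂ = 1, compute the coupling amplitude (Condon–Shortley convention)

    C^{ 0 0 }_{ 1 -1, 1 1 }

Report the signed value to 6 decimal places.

j₁+j₂−J=2  J+j₁−j₂=0  J−j₁+j₂=0  j₁+j₂+J+1=3
(j₁±m₁, j₂±m₂, J±M) = (0,2,2,0,0,0)
P² = 4/3
sum k=2..2:
  [2] +1/2 = 1/2
S = 1/2
C² = P²·S² = 1/3 ; C = +0.577350

+√(1/3) = +0.577350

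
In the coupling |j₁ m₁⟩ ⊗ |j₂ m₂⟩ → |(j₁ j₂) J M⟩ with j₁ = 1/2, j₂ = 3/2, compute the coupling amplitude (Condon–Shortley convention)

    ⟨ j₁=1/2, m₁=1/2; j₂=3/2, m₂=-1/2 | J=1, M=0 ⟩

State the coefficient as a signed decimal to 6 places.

+√(1/2) = +0.707107

√[3·1!0!2!/4! · 1!0!1!2!1!1!] = √(1/2)
  +(−1)^0/∏(0,1,0,1,0,1)! = 1  (running 1)
⟨..|..⟩ = √(1/2)·(1) = +0.707107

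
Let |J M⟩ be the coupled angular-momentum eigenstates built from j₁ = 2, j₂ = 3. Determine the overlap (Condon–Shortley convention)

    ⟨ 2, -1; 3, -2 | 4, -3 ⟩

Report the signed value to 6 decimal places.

triangle: 1!·3!·5!/10! = 720/3628800
(j±m)!: 1!·3!·1!·5!·1!·7! = 3628800
prefactor² = (2J+1)·Δ·N² = 6480
  k=0: +1/(0!·1!·3!·1!·0!·4!) = 1/144
  k=1: −1/(1!·0!·2!·0!·1!·5!) = -1/240
Σ = 1/360  ⇒  CG² = 6480·1/360² = 1/20
CG = +√(1/20) = +0.223607

+√(1/20) = +0.223607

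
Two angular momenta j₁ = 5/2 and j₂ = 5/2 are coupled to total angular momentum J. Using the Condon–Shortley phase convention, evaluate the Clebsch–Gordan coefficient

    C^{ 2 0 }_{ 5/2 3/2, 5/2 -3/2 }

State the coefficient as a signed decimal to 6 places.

triangle: 3!*2!*2!/8! = 24/40320
(j±m)!: 4!*1!*1!*4!*2!*2! = 2304
prefactor² = (2J+1)*Δ*N² = 48/7
  k=0: +1/(0!*3!*1!*1!*1!*1!) = 1/6
  k=1: −1/(1!*2!*0!*0!*2!*2!) = -1/8
Σ = 1/24  ⇒  CG² = 48/7*1/24² = 1/84
CG = +√(1/84) = +0.109109

+0.109109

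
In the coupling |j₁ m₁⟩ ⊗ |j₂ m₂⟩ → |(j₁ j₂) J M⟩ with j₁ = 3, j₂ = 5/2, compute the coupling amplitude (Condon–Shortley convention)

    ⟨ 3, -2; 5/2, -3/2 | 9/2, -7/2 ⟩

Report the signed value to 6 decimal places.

-0.100504  (= −√(1/99))

√[10·1!5!4!/11! · 1!5!1!4!1!8!] = √(921600/11)
  +(−1)^0/∏(0,1,5,1,0,3)! = 1/720  (running 1/720)
  +(−1)^1/∏(1,0,4,0,1,4)! = -1/576  (running -1/2880)
⟨..|..⟩ = √(921600/11)·(-1/2880) = -0.100504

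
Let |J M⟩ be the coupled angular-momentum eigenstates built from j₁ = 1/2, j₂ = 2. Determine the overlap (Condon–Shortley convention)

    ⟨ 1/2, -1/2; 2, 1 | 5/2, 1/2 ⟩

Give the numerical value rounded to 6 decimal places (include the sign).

+√(2/5) = +0.632456

triangle: 0!*1!*4!/6! = 24/720
(j±m)!: 0!*1!*3!*1!*3!*2! = 72
prefactor² = (2J+1)*Δ*N² = 72/5
  k=0: +1/(0!*0!*1!*3!*0!*1!) = 1/6
Σ = 1/6  ⇒  CG² = 72/5*1/6² = 2/5
CG = +√(2/5) = +0.632456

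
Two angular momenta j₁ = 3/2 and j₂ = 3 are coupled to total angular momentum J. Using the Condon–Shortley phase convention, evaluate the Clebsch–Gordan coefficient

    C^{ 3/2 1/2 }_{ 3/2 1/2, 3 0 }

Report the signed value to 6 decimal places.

-0.507093

j₁+j₂−J=3  J+j₁−j₂=0  J−j₁+j₂=3  j₁+j₂+J+1=7
(j₁±m₁, j₂±m₂, J±M) = (2,1,3,3,2,1)
P² = 144/35
sum k=1..1:
  [1] −1/4 = -1/4
S = -1/4
C² = P²·S² = 9/35 ; C = -0.507093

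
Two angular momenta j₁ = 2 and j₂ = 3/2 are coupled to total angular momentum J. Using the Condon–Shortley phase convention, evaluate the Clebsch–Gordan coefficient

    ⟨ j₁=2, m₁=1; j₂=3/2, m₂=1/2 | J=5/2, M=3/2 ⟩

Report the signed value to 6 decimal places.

+√(1/35) ≈ +0.169031

triangle: 1!*3!*2!/7! = 12/5040
(j±m)!: 3!*1!*2!*1!*4!*1! = 288
prefactor² = (2J+1)*Δ*N² = 144/35
  k=0: +1/(0!*1!*1!*2!*2!*0!) = 1/4
  k=1: −1/(1!*0!*0!*1!*3!*1!) = -1/6
Σ = 1/12  ⇒  CG² = 144/35*1/12² = 1/35
CG = +√(1/35) = +0.169031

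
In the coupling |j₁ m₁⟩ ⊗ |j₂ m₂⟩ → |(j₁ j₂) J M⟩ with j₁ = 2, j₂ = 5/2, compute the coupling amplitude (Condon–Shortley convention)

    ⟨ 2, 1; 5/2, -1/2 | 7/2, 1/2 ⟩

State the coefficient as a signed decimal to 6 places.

+√(14/45) = +0.557773

j₁+j₂−J=1  J+j₁−j₂=3  J−j₁+j₂=4  j₁+j₂+J+1=9
(j₁±m₁, j₂±m₂, J±M) = (3,1,2,3,4,3)
P² = 1152/35
sum k=0..1:
  [0] +1/8 = 1/8
  [1] −1/36 = -1/36
S = 7/72
C² = P²·S² = 14/45 ; C = +0.557773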